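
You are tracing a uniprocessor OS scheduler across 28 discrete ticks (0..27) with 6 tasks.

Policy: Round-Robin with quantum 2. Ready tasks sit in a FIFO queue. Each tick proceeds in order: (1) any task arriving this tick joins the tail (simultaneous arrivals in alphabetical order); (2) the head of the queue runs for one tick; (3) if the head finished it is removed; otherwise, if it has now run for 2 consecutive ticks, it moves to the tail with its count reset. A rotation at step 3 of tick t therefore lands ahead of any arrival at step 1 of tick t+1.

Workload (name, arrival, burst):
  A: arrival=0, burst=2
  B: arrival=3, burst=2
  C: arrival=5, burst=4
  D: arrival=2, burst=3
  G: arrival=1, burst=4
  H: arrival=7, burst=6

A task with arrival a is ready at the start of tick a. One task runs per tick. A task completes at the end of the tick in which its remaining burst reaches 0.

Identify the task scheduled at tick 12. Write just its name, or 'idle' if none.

t=0: queue=[A] q_used=0 → run A
t=1: queue=[A,G] q_used=1 → run A
t=2: queue=[G,D] q_used=0 → run G
t=3: queue=[G,D,B] q_used=1 → run G
t=4: queue=[D,B,G] q_used=0 → run D
t=5: queue=[D,B,G,C] q_used=1 → run D
t=6: queue=[B,G,C,D] q_used=0 → run B
t=7: queue=[B,G,C,D,H] q_used=1 → run B
t=8: queue=[G,C,D,H] q_used=0 → run G
t=9: queue=[G,C,D,H] q_used=1 → run G
t=10: queue=[C,D,H] q_used=0 → run C
t=11: queue=[C,D,H] q_used=1 → run C
t=12: queue=[D,H,C] q_used=0 → run D
t=13: queue=[H,C] q_used=0 → run H
t=14: queue=[H,C] q_used=1 → run H
t=15: queue=[C,H] q_used=0 → run C
t=16: queue=[C,H] q_used=1 → run C
t=17: queue=[H] q_used=0 → run H
t=18: queue=[H] q_used=1 → run H
t=19: queue=[H] q_used=0 → run H
t=20: queue=[H] q_used=1 → run H
t=21: (idle)
t=22: (idle)
t=23: (idle)
t=24: (idle)
t=25: (idle)
t=26: (idle)
t=27: (idle)

running at tick 12 = D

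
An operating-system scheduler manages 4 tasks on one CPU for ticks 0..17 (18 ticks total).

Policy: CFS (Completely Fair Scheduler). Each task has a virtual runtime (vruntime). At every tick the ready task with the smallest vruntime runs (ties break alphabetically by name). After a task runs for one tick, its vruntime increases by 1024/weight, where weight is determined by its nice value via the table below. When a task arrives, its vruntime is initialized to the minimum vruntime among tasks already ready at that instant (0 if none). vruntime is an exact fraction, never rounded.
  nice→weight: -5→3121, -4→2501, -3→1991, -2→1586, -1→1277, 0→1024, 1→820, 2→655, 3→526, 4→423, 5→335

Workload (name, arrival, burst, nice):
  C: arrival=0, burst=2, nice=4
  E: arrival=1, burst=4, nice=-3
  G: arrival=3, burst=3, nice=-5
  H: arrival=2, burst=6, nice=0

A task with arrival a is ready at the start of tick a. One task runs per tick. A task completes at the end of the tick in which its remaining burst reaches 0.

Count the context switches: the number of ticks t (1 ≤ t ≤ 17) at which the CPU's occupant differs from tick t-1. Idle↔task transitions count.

context switches = 10

t=0: vr[C=0] → run C
t=1: vr[C=1024/423 E=1024/423] → run C
t=2: vr[E=1024/423 H=1024/423] → run E
t=3: vr[E=2471936/842193 G=1024/423 H=1024/423] → run G
t=4: vr[E=2471936/842193 G=3629056/1320183 H=1024/423] → run H
t=5: vr[E=2471936/842193 G=3629056/1320183 H=1447/423] → run G
t=6: vr[E=2471936/842193 G=4062208/1320183 H=1447/423] → run E
t=7: vr[E=2905088/842193 G=4062208/1320183 H=1447/423] → run G
t=8: vr[E=2905088/842193 H=1447/423] → run H
t=9: vr[E=2905088/842193 H=1870/423] → run E
t=10: vr[E=3338240/842193 H=1870/423] → run E
t=11: vr[H=1870/423] → run H
t=12: vr[H=2293/423] → run H
t=13: vr[H=2716/423] → run H
t=14: vr[H=3139/423] → run H
t=15: (idle)
t=16: (idle)
t=17: (idle)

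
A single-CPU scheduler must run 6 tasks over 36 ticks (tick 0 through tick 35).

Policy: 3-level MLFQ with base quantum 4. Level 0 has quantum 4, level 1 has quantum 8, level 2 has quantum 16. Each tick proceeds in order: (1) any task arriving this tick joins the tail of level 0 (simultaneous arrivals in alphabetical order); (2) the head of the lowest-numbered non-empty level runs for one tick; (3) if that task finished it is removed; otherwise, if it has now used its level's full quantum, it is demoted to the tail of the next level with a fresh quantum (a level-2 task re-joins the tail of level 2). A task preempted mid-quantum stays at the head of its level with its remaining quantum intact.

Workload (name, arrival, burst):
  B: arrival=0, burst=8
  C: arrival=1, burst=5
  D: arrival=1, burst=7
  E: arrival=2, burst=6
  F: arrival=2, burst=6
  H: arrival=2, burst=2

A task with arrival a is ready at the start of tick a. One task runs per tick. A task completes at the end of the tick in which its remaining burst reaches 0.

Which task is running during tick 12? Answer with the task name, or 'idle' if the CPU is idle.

running at tick 12 = E

t=0: L0/L1/L2 = B/-/- → run B
t=1: L0/L1/L2 = BCD/-/- → run B
t=2: L0/L1/L2 = BCDEFH/-/- → run B
t=3: L0/L1/L2 = BCDEFH/-/- → run B
t=4: L0/L1/L2 = CDEFH/B/- → run C
t=5: L0/L1/L2 = CDEFH/B/- → run C
t=6: L0/L1/L2 = CDEFH/B/- → run C
t=7: L0/L1/L2 = CDEFH/B/- → run C
t=8: L0/L1/L2 = DEFH/BC/- → run D
t=9: L0/L1/L2 = DEFH/BC/- → run D
t=10: L0/L1/L2 = DEFH/BC/- → run D
t=11: L0/L1/L2 = DEFH/BC/- → run D
t=12: L0/L1/L2 = EFH/BCD/- → run E
t=13: L0/L1/L2 = EFH/BCD/- → run E
t=14: L0/L1/L2 = EFH/BCD/- → run E
t=15: L0/L1/L2 = EFH/BCD/- → run E
t=16: L0/L1/L2 = FH/BCDE/- → run F
t=17: L0/L1/L2 = FH/BCDE/- → run F
t=18: L0/L1/L2 = FH/BCDE/- → run F
t=19: L0/L1/L2 = FH/BCDE/- → run F
t=20: L0/L1/L2 = H/BCDEF/- → run H
t=21: L0/L1/L2 = H/BCDEF/- → run H
t=22: L0/L1/L2 = -/BCDEF/- → run B
t=23: L0/L1/L2 = -/BCDEF/- → run B
t=24: L0/L1/L2 = -/BCDEF/- → run B
t=25: L0/L1/L2 = -/BCDEF/- → run B
t=26: L0/L1/L2 = -/CDEF/- → run C
t=27: L0/L1/L2 = -/DEF/- → run D
t=28: L0/L1/L2 = -/DEF/- → run D
t=29: L0/L1/L2 = -/DEF/- → run D
t=30: L0/L1/L2 = -/EF/- → run E
t=31: L0/L1/L2 = -/EF/- → run E
t=32: L0/L1/L2 = -/F/- → run F
t=33: L0/L1/L2 = -/F/- → run F
t=34: (idle)
t=35: (idle)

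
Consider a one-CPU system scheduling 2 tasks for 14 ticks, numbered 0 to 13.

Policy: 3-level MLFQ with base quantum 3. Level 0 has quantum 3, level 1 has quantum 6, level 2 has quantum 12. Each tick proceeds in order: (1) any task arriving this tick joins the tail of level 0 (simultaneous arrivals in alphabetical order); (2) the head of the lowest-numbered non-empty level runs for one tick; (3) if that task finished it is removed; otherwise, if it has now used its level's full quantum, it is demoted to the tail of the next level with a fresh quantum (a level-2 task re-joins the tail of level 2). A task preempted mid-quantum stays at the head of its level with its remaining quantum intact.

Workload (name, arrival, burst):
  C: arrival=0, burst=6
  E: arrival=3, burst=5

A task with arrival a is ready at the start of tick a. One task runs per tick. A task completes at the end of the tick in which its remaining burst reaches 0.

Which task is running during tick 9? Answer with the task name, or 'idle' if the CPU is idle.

t=0: L0/L1/L2 = C/-/- → run C
t=1: L0/L1/L2 = C/-/- → run C
t=2: L0/L1/L2 = C/-/- → run C
t=3: L0/L1/L2 = E/C/- → run E
t=4: L0/L1/L2 = E/C/- → run E
t=5: L0/L1/L2 = E/C/- → run E
t=6: L0/L1/L2 = -/CE/- → run C
t=7: L0/L1/L2 = -/CE/- → run C
t=8: L0/L1/L2 = -/CE/- → run C
t=9: L0/L1/L2 = -/E/- → run E
t=10: L0/L1/L2 = -/E/- → run E
t=11: (idle)
t=12: (idle)
t=13: (idle)

running at tick 9 = E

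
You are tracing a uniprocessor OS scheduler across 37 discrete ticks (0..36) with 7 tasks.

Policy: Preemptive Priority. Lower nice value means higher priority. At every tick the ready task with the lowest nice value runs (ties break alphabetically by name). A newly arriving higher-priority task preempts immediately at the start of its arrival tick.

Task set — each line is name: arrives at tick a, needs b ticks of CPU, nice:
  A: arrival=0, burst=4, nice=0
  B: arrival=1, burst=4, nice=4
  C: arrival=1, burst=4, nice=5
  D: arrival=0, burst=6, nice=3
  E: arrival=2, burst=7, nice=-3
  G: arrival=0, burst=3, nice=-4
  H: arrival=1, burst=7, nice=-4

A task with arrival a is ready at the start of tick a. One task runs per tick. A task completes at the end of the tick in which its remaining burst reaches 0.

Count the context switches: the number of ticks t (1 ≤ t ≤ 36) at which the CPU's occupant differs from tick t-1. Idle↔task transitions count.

t=0: ready={A,D,G} → run G
t=1: ready={A,B,C,D,G,H} → run G
t=2: ready={A,B,C,D,E,G,H} → run G
t=3: ready={A,B,C,D,E,H} → run H
t=4: ready={A,B,C,D,E,H} → run H
t=5: ready={A,B,C,D,E,H} → run H
t=6: ready={A,B,C,D,E,H} → run H
t=7: ready={A,B,C,D,E,H} → run H
t=8: ready={A,B,C,D,E,H} → run H
t=9: ready={A,B,C,D,E,H} → run H
t=10: ready={A,B,C,D,E} → run E
t=11: ready={A,B,C,D,E} → run E
t=12: ready={A,B,C,D,E} → run E
t=13: ready={A,B,C,D,E} → run E
t=14: ready={A,B,C,D,E} → run E
t=15: ready={A,B,C,D,E} → run E
t=16: ready={A,B,C,D,E} → run E
t=17: ready={A,B,C,D} → run A
t=18: ready={A,B,C,D} → run A
t=19: ready={A,B,C,D} → run A
t=20: ready={A,B,C,D} → run A
t=21: ready={B,C,D} → run D
t=22: ready={B,C,D} → run D
t=23: ready={B,C,D} → run D
t=24: ready={B,C,D} → run D
t=25: ready={B,C,D} → run D
t=26: ready={B,C,D} → run D
t=27: ready={B,C} → run B
t=28: ready={B,C} → run B
t=29: ready={B,C} → run B
t=30: ready={B,C} → run B
t=31: ready={C} → run C
t=32: ready={C} → run C
t=33: ready={C} → run C
t=34: ready={C} → run C
t=35: (idle)
t=36: (idle)

context switches = 7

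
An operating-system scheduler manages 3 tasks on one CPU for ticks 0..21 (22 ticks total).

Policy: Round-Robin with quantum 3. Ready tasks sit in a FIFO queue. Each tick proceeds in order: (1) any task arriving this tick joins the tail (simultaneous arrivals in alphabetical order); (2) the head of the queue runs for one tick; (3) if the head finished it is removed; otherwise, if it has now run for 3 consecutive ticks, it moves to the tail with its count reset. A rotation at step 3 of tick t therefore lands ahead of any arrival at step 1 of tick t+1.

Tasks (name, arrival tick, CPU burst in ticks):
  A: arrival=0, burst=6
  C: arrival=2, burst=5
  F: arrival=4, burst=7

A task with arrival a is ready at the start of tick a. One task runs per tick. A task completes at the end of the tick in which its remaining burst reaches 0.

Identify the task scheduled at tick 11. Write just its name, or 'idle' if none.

t=0: queue=[A] q_used=0 → run A
t=1: queue=[A] q_used=1 → run A
t=2: queue=[A,C] q_used=2 → run A
t=3: queue=[C,A] q_used=0 → run C
t=4: queue=[C,A,F] q_used=1 → run C
t=5: queue=[C,A,F] q_used=2 → run C
t=6: queue=[A,F,C] q_used=0 → run A
t=7: queue=[A,F,C] q_used=1 → run A
t=8: queue=[A,F,C] q_used=2 → run A
t=9: queue=[F,C] q_used=0 → run F
t=10: queue=[F,C] q_used=1 → run F
t=11: queue=[F,C] q_used=2 → run F
t=12: queue=[C,F] q_used=0 → run C
t=13: queue=[C,F] q_used=1 → run C
t=14: queue=[F] q_used=0 → run F
t=15: queue=[F] q_used=1 → run F
t=16: queue=[F] q_used=2 → run F
t=17: queue=[F] q_used=0 → run F
t=18: (idle)
t=19: (idle)
t=20: (idle)
t=21: (idle)

running at tick 11 = F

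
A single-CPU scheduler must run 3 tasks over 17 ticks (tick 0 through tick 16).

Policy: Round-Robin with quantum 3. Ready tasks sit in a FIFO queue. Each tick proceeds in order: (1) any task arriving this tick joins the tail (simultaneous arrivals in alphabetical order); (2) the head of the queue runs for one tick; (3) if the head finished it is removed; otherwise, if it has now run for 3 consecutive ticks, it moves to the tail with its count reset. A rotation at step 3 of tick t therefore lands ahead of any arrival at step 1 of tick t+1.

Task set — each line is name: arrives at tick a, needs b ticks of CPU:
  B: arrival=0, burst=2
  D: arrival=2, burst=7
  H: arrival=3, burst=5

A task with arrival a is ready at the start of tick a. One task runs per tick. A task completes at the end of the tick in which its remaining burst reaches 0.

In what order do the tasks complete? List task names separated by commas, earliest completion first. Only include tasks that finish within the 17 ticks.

completion order = B, H, D

t=0: queue=[B] q_used=0 → run B
t=1: queue=[B] q_used=1 → run B
t=2: queue=[D] q_used=0 → run D
t=3: queue=[D,H] q_used=1 → run D
t=4: queue=[D,H] q_used=2 → run D
t=5: queue=[H,D] q_used=0 → run H
t=6: queue=[H,D] q_used=1 → run H
t=7: queue=[H,D] q_used=2 → run H
t=8: queue=[D,H] q_used=0 → run D
t=9: queue=[D,H] q_used=1 → run D
t=10: queue=[D,H] q_used=2 → run D
t=11: queue=[H,D] q_used=0 → run H
t=12: queue=[H,D] q_used=1 → run H
t=13: queue=[D] q_used=0 → run D
t=14: (idle)
t=15: (idle)
t=16: (idle)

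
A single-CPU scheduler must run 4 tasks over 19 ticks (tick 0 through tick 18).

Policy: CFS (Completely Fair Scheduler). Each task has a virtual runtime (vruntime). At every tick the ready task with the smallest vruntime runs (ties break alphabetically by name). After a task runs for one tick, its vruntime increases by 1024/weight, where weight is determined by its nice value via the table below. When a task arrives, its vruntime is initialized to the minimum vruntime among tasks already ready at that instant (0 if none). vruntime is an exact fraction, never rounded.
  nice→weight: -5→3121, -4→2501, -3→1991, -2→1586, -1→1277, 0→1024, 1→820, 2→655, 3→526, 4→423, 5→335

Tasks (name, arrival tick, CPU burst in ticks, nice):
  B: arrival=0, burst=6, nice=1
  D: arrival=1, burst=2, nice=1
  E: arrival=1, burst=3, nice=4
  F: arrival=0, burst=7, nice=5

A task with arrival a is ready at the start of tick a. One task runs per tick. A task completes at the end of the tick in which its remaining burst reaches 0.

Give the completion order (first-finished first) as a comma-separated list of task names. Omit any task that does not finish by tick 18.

completion order = D, E, B, F

t=0: vr[B=0 F=0] → run B
t=1: vr[B=256/205 D=0 E=0 F=0] → run D
t=2: vr[B=256/205 D=256/205 E=0 F=0] → run E
t=3: vr[B=256/205 D=256/205 E=1024/423 F=0] → run F
t=4: vr[B=256/205 D=256/205 E=1024/423 F=1024/335] → run B
t=5: vr[B=512/205 D=256/205 E=1024/423 F=1024/335] → run D
t=6: vr[B=512/205 E=1024/423 F=1024/335] → run E
t=7: vr[B=512/205 E=2048/423 F=1024/335] → run B
t=8: vr[B=768/205 E=2048/423 F=1024/335] → run F
t=9: vr[B=768/205 E=2048/423 F=2048/335] → run B
t=10: vr[B=1024/205 E=2048/423 F=2048/335] → run E
t=11: vr[B=1024/205 F=2048/335] → run B
t=12: vr[B=256/41 F=2048/335] → run F
t=13: vr[B=256/41 F=3072/335] → run B
t=14: vr[F=3072/335] → run F
t=15: vr[F=4096/335] → run F
t=16: vr[F=1024/67] → run F
t=17: vr[F=6144/335] → run F
t=18: (idle)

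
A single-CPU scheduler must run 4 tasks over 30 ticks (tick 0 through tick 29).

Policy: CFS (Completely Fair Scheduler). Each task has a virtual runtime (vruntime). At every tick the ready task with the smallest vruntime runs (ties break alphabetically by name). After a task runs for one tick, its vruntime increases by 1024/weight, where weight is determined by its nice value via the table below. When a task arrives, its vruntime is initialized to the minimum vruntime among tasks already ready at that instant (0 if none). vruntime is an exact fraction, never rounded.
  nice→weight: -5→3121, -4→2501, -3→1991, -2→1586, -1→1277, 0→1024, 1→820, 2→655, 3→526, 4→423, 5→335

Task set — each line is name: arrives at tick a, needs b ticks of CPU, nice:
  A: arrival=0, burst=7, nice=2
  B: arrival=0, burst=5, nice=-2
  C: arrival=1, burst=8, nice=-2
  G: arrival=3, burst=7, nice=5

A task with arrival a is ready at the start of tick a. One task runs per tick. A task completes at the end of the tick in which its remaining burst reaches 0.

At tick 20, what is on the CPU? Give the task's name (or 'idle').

running at tick 20 = G

t=0: vr[A=0 B=0] → run A
t=1: vr[A=1024/655 B=0 C=0] → run B
t=2: vr[A=1024/655 B=512/793 C=0] → run C
t=3: vr[A=1024/655 B=512/793 C=512/793 G=512/793] → run B
t=4: vr[A=1024/655 B=1024/793 C=512/793 G=512/793] → run C
t=5: vr[A=1024/655 B=1024/793 C=1024/793 G=512/793] → run G
t=6: vr[A=1024/655 B=1024/793 C=1024/793 G=983552/265655] → run B
t=7: vr[A=1024/655 B=1536/793 C=1024/793 G=983552/265655] → run C
t=8: vr[A=1024/655 B=1536/793 C=1536/793 G=983552/265655] → run A
t=9: vr[A=2048/655 B=1536/793 C=1536/793 G=983552/265655] → run B
t=10: vr[A=2048/655 B=2048/793 C=1536/793 G=983552/265655] → run C
t=11: vr[A=2048/655 B=2048/793 C=2048/793 G=983552/265655] → run B
t=12: vr[A=2048/655 C=2048/793 G=983552/265655] → run C
t=13: vr[A=2048/655 C=2560/793 G=983552/265655] → run A
t=14: vr[A=3072/655 C=2560/793 G=983552/265655] → run C
t=15: vr[A=3072/655 C=3072/793 G=983552/265655] → run G
t=16: vr[A=3072/655 C=3072/793 G=1795584/265655] → run C
t=17: vr[A=3072/655 C=3584/793 G=1795584/265655] → run C
t=18: vr[A=3072/655 G=1795584/265655] → run A
t=19: vr[A=4096/655 G=1795584/265655] → run A
t=20: vr[A=1024/131 G=1795584/265655] → run G
t=21: vr[A=1024/131 G=2607616/265655] → run A
t=22: vr[A=6144/655 G=2607616/265655] → run A
t=23: vr[G=2607616/265655] → run G
t=24: vr[G=3419648/265655] → run G
t=25: vr[G=846336/53131] → run G
t=26: vr[G=5043712/265655] → run G
t=27: (idle)
t=28: (idle)
t=29: (idle)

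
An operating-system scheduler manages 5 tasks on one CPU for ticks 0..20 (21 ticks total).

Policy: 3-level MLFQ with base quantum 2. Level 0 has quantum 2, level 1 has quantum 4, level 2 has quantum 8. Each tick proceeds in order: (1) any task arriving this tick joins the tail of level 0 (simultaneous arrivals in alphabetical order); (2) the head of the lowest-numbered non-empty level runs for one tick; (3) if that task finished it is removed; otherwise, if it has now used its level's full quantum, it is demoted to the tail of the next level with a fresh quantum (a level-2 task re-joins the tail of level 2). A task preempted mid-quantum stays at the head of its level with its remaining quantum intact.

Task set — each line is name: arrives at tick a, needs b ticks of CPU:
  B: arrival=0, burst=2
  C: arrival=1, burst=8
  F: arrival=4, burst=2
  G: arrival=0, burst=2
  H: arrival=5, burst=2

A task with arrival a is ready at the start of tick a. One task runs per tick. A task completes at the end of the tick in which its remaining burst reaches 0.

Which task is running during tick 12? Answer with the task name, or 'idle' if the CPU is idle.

running at tick 12 = C

t=0: L0/L1/L2 = BG/-/- → run B
t=1: L0/L1/L2 = BGC/-/- → run B
t=2: L0/L1/L2 = GC/-/- → run G
t=3: L0/L1/L2 = GC/-/- → run G
t=4: L0/L1/L2 = CF/-/- → run C
t=5: L0/L1/L2 = CFH/-/- → run C
t=6: L0/L1/L2 = FH/C/- → run F
t=7: L0/L1/L2 = FH/C/- → run F
t=8: L0/L1/L2 = H/C/- → run H
t=9: L0/L1/L2 = H/C/- → run H
t=10: L0/L1/L2 = -/C/- → run C
t=11: L0/L1/L2 = -/C/- → run C
t=12: L0/L1/L2 = -/C/- → run C
t=13: L0/L1/L2 = -/C/- → run C
t=14: L0/L1/L2 = -/-/C → run C
t=15: L0/L1/L2 = -/-/C → run C
t=16: (idle)
t=17: (idle)
t=18: (idle)
t=19: (idle)
t=20: (idle)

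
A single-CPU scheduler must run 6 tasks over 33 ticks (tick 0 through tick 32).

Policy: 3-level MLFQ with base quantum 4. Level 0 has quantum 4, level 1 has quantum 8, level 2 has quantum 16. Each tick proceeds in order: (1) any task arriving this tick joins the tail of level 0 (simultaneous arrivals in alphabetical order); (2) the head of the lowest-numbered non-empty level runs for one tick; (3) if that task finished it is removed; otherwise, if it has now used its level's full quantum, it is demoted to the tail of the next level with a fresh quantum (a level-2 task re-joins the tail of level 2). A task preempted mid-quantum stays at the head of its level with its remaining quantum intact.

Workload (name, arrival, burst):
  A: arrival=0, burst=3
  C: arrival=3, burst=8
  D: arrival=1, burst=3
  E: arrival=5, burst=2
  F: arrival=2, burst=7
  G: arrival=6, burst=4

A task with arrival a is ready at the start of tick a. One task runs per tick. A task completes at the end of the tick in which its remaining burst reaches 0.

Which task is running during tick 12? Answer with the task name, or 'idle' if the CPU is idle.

running at tick 12 = C

t=0: L0/L1/L2 = A/-/- → run A
t=1: L0/L1/L2 = AD/-/- → run A
t=2: L0/L1/L2 = ADF/-/- → run A
t=3: L0/L1/L2 = DFC/-/- → run D
t=4: L0/L1/L2 = DFC/-/- → run D
t=5: L0/L1/L2 = DFCE/-/- → run D
t=6: L0/L1/L2 = FCEG/-/- → run F
t=7: L0/L1/L2 = FCEG/-/- → run F
t=8: L0/L1/L2 = FCEG/-/- → run F
t=9: L0/L1/L2 = FCEG/-/- → run F
t=10: L0/L1/L2 = CEG/F/- → run C
t=11: L0/L1/L2 = CEG/F/- → run C
t=12: L0/L1/L2 = CEG/F/- → run C
t=13: L0/L1/L2 = CEG/F/- → run C
t=14: L0/L1/L2 = EG/FC/- → run E
t=15: L0/L1/L2 = EG/FC/- → run E
t=16: L0/L1/L2 = G/FC/- → run G
t=17: L0/L1/L2 = G/FC/- → run G
t=18: L0/L1/L2 = G/FC/- → run G
t=19: L0/L1/L2 = G/FC/- → run G
t=20: L0/L1/L2 = -/FC/- → run F
t=21: L0/L1/L2 = -/FC/- → run F
t=22: L0/L1/L2 = -/FC/- → run F
t=23: L0/L1/L2 = -/C/- → run C
t=24: L0/L1/L2 = -/C/- → run C
t=25: L0/L1/L2 = -/C/- → run C
t=26: L0/L1/L2 = -/C/- → run C
t=27: (idle)
t=28: (idle)
t=29: (idle)
t=30: (idle)
t=31: (idle)
t=32: (idle)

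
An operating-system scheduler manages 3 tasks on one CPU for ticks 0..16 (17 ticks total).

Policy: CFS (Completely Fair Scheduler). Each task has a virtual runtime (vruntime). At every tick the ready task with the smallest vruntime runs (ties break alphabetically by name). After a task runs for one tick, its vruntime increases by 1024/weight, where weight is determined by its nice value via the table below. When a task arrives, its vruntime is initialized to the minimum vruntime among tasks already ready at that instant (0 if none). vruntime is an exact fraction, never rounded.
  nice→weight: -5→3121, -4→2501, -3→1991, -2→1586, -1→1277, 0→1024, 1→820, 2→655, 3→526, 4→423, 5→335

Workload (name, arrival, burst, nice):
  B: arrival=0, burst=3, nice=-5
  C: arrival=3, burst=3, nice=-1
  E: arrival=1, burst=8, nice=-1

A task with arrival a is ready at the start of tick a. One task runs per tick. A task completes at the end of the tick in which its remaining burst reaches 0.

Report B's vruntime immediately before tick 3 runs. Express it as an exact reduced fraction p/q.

t=0: vr[B=0] → run B
t=1: vr[B=1024/3121 E=1024/3121] → run B
t=2: vr[B=2048/3121 E=1024/3121] → run E
t=3: vr[B=2048/3121 C=2048/3121 E=4503552/3985517] → run B
t=4: vr[C=2048/3121 E=4503552/3985517] → run C
t=5: vr[C=5811200/3985517 E=4503552/3985517] → run E
t=6: vr[C=5811200/3985517 E=7699456/3985517] → run C
t=7: vr[C=9007104/3985517 E=7699456/3985517] → run E
t=8: vr[C=9007104/3985517 E=10895360/3985517] → run C
t=9: vr[E=10895360/3985517] → run E
t=10: vr[E=14091264/3985517] → run E
t=11: vr[E=17287168/3985517] → run E
t=12: vr[E=20483072/3985517] → run E
t=13: vr[E=23678976/3985517] → run E
t=14: (idle)
t=15: (idle)
t=16: (idle)

vruntime(B, start of tick 3) = 2048/3121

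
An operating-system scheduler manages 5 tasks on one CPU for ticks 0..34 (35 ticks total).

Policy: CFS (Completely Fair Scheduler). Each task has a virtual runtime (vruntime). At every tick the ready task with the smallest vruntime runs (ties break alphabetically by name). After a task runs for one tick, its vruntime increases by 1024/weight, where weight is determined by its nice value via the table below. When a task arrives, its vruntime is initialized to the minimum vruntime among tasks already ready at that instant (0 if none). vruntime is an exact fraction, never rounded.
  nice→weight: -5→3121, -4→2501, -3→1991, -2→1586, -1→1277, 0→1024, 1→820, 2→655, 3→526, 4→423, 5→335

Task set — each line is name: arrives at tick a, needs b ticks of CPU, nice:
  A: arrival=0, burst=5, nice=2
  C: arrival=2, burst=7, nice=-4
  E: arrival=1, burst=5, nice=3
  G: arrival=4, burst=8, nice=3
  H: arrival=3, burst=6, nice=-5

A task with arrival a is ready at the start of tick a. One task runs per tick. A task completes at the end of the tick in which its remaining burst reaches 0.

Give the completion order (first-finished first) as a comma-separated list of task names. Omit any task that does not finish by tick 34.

completion order = H, C, A, E, G

t=0: vr[A=0] → run A
t=1: vr[A=1024/655 E=1024/655] → run A
t=2: vr[A=2048/655 C=1024/655 E=1024/655] → run C
t=3: vr[A=2048/655 C=3231744/1638155 E=1024/655 H=1024/655] → run E
t=4: vr[A=2048/655 C=3231744/1638155 E=604672/172265 G=1024/655 H=1024/655] → run G
t=5: vr[A=2048/655 C=3231744/1638155 E=604672/172265 G=604672/172265 H=1024/655] → run H
t=6: vr[A=2048/655 C=3231744/1638155 E=604672/172265 G=604672/172265 H=3866624/2044255] → run H
t=7: vr[A=2048/655 C=3231744/1638155 E=604672/172265 G=604672/172265 H=4537344/2044255] → run C
t=8: vr[A=2048/655 C=3902464/1638155 E=604672/172265 G=604672/172265 H=4537344/2044255] → run H
t=9: vr[A=2048/655 C=3902464/1638155 E=604672/172265 G=604672/172265 H=5208064/2044255] → run C
t=10: vr[A=2048/655 C=4573184/1638155 E=604672/172265 G=604672/172265 H=5208064/2044255] → run H
t=11: vr[A=2048/655 C=4573184/1638155 E=604672/172265 G=604672/172265 H=5878784/2044255] → run C
t=12: vr[A=2048/655 C=5243904/1638155 E=604672/172265 G=604672/172265 H=5878784/2044255] → run H
t=13: vr[A=2048/655 C=5243904/1638155 E=604672/172265 G=604672/172265 H=6549504/2044255] → run A
t=14: vr[A=3072/655 C=5243904/1638155 E=604672/172265 G=604672/172265 H=6549504/2044255] → run C
t=15: vr[A=3072/655 C=5914624/1638155 E=604672/172265 G=604672/172265 H=6549504/2044255] → run H
t=16: vr[A=3072/655 C=5914624/1638155 E=604672/172265 G=604672/172265] → run E
t=17: vr[A=3072/655 C=5914624/1638155 E=940032/172265 G=604672/172265] → run G
t=18: vr[A=3072/655 C=5914624/1638155 E=940032/172265 G=940032/172265] → run C
t=19: vr[A=3072/655 C=6585344/1638155 E=940032/172265 G=940032/172265] → run C
t=20: vr[A=3072/655 E=940032/172265 G=940032/172265] → run A
t=21: vr[A=4096/655 E=940032/172265 G=940032/172265] → run E
t=22: vr[A=4096/655 E=1275392/172265 G=940032/172265] → run G
t=23: vr[A=4096/655 E=1275392/172265 G=1275392/172265] → run A
t=24: vr[E=1275392/172265 G=1275392/172265] → run E
t=25: vr[E=1610752/172265 G=1275392/172265] → run G
t=26: vr[E=1610752/172265 G=1610752/172265] → run E
t=27: vr[G=1610752/172265] → run G
t=28: vr[G=1946112/172265] → run G
t=29: vr[G=2281472/172265] → run G
t=30: vr[G=2616832/172265] → run G
t=31: (idle)
t=32: (idle)
t=33: (idle)
t=34: (idle)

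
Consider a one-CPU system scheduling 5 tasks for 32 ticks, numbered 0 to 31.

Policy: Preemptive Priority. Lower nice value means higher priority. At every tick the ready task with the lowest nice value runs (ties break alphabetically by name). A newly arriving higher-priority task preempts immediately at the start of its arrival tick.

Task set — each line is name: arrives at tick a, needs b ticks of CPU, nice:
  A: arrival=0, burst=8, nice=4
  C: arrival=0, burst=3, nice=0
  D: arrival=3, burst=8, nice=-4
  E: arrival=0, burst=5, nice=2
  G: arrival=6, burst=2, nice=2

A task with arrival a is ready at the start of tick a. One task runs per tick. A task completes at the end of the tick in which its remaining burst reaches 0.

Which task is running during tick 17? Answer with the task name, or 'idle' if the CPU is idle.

running at tick 17 = G

t=0: ready={A,C,E} → run C
t=1: ready={A,C,E} → run C
t=2: ready={A,C,E} → run C
t=3: ready={A,D,E} → run D
t=4: ready={A,D,E} → run D
t=5: ready={A,D,E} → run D
t=6: ready={A,D,E,G} → run D
t=7: ready={A,D,E,G} → run D
t=8: ready={A,D,E,G} → run D
t=9: ready={A,D,E,G} → run D
t=10: ready={A,D,E,G} → run D
t=11: ready={A,E,G} → run E
t=12: ready={A,E,G} → run E
t=13: ready={A,E,G} → run E
t=14: ready={A,E,G} → run E
t=15: ready={A,E,G} → run E
t=16: ready={A,G} → run G
t=17: ready={A,G} → run G
t=18: ready={A} → run A
t=19: ready={A} → run A
t=20: ready={A} → run A
t=21: ready={A} → run A
t=22: ready={A} → run A
t=23: ready={A} → run A
t=24: ready={A} → run A
t=25: ready={A} → run A
t=26: (idle)
t=27: (idle)
t=28: (idle)
t=29: (idle)
t=30: (idle)
t=31: (idle)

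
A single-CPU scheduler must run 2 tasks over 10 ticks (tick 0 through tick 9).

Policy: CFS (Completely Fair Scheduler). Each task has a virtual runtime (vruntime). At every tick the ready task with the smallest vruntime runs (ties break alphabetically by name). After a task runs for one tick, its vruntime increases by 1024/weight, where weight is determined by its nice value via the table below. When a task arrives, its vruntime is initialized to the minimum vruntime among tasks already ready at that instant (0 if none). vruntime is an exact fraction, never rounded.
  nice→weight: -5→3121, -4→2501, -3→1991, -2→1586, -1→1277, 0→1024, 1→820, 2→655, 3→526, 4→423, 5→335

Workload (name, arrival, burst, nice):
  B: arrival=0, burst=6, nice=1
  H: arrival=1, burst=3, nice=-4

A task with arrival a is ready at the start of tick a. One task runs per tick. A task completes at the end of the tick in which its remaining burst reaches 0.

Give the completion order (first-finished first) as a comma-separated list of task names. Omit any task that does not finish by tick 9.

completion order = H, B

t=0: vr[B=0] → run B
t=1: vr[B=256/205 H=256/205] → run B
t=2: vr[B=512/205 H=256/205] → run H
t=3: vr[B=512/205 H=20736/12505] → run H
t=4: vr[B=512/205 H=25856/12505] → run H
t=5: vr[B=512/205] → run B
t=6: vr[B=768/205] → run B
t=7: vr[B=1024/205] → run B
t=8: vr[B=256/41] → run B
t=9: (idle)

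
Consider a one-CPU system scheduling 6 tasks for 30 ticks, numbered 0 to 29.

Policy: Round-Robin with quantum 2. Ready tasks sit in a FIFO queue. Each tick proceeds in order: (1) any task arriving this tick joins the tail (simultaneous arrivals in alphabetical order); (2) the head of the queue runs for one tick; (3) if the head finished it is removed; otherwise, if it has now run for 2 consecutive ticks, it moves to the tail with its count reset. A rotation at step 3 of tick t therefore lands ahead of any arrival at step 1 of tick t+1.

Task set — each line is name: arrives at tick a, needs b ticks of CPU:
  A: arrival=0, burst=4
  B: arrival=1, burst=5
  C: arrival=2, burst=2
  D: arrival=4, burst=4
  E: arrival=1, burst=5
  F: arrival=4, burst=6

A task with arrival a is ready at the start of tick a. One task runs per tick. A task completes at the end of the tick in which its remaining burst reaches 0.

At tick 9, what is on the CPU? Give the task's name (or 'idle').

t=0: queue=[A] q_used=0 → run A
t=1: queue=[A,B,E] q_used=1 → run A
t=2: queue=[B,E,A,C] q_used=0 → run B
t=3: queue=[B,E,A,C] q_used=1 → run B
t=4: queue=[E,A,C,B,D,F] q_used=0 → run E
t=5: queue=[E,A,C,B,D,F] q_used=1 → run E
t=6: queue=[A,C,B,D,F,E] q_used=0 → run A
t=7: queue=[A,C,B,D,F,E] q_used=1 → run A
t=8: queue=[C,B,D,F,E] q_used=0 → run C
t=9: queue=[C,B,D,F,E] q_used=1 → run C
t=10: queue=[B,D,F,E] q_used=0 → run B
t=11: queue=[B,D,F,E] q_used=1 → run B
t=12: queue=[D,F,E,B] q_used=0 → run D
t=13: queue=[D,F,E,B] q_used=1 → run D
t=14: queue=[F,E,B,D] q_used=0 → run F
t=15: queue=[F,E,B,D] q_used=1 → run F
t=16: queue=[E,B,D,F] q_used=0 → run E
t=17: queue=[E,B,D,F] q_used=1 → run E
t=18: queue=[B,D,F,E] q_used=0 → run B
t=19: queue=[D,F,E] q_used=0 → run D
t=20: queue=[D,F,E] q_used=1 → run D
t=21: queue=[F,E] q_used=0 → run F
t=22: queue=[F,E] q_used=1 → run F
t=23: queue=[E,F] q_used=0 → run E
t=24: queue=[F] q_used=0 → run F
t=25: queue=[F] q_used=1 → run F
t=26: (idle)
t=27: (idle)
t=28: (idle)
t=29: (idle)

running at tick 9 = C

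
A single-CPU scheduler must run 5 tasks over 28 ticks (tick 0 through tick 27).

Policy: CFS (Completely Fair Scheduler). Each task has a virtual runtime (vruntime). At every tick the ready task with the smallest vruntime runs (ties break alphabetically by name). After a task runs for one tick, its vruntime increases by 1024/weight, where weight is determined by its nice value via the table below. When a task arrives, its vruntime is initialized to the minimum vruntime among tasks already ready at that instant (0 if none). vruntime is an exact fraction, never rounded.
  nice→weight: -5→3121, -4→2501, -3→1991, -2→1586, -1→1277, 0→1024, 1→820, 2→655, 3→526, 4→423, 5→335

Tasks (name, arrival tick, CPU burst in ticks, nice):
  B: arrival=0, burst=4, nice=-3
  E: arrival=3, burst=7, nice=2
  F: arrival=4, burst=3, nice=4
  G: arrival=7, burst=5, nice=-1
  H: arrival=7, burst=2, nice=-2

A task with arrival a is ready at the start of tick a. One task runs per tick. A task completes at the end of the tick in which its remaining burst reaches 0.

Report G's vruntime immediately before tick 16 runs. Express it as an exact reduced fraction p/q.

vruntime(G, start of tick 16) = 7712555008/1075480461

t=0: vr[B=0] → run B
t=1: vr[B=1024/1991] → run B
t=2: vr[B=2048/1991] → run B
t=3: vr[B=3072/1991 E=3072/1991] → run B
t=4: vr[E=3072/1991 F=3072/1991] → run E
t=5: vr[E=4050944/1304105 F=3072/1991] → run F
t=6: vr[E=4050944/1304105 F=3338240/842193] → run E
t=7: vr[E=6089728/1304105 F=3338240/842193 G=3338240/842193 H=3338240/842193] → run F
t=8: vr[E=6089728/1304105 F=5377024/842193 G=3338240/842193 H=3338240/842193] → run G
t=9: vr[E=6089728/1304105 F=5377024/842193 G=5125338112/1075480461 H=3338240/842193] → run H
t=10: vr[E=6089728/1304105 F=5377024/842193 G=5125338112/1075480461 H=3078427136/667859049] → run H
t=11: vr[E=6089728/1304105 F=5377024/842193 G=5125338112/1075480461] → run E
t=12: vr[E=8128512/1304105 F=5377024/842193 G=5125338112/1075480461] → run G
t=13: vr[E=8128512/1304105 F=5377024/842193 G=5987743744/1075480461] → run G
t=14: vr[E=8128512/1304105 F=5377024/842193 G=6850149376/1075480461] → run E
t=15: vr[E=10167296/1304105 F=5377024/842193 G=6850149376/1075480461] → run G
t=16: vr[E=10167296/1304105 F=5377024/842193 G=7712555008/1075480461] → run F
t=17: vr[E=10167296/1304105 G=7712555008/1075480461] → run G
t=18: vr[E=10167296/1304105] → run E
t=19: vr[E=2441216/260821] → run E
t=20: vr[E=14244864/1304105] → run E
t=21: (idle)
t=22: (idle)
t=23: (idle)
t=24: (idle)
t=25: (idle)
t=26: (idle)
t=27: (idle)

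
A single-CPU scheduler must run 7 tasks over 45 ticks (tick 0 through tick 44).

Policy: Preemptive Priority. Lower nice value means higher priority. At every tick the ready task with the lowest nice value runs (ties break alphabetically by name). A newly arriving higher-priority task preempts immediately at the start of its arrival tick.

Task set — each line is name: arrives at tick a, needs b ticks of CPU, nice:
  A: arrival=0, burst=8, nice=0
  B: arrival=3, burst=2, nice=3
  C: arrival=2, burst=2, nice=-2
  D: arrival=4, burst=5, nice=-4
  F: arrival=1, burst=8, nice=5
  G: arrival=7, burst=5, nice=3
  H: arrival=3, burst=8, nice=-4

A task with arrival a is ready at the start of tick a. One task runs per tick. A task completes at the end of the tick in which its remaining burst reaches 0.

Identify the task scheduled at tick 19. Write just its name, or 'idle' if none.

running at tick 19 = A

t=0: ready={A} → run A
t=1: ready={A,F} → run A
t=2: ready={A,C,F} → run C
t=3: ready={A,B,C,F,H} → run H
t=4: ready={A,B,C,D,F,H} → run D
t=5: ready={A,B,C,D,F,H} → run D
t=6: ready={A,B,C,D,F,H} → run D
t=7: ready={A,B,C,D,F,G,H} → run D
t=8: ready={A,B,C,D,F,G,H} → run D
t=9: ready={A,B,C,F,G,H} → run H
t=10: ready={A,B,C,F,G,H} → run H
t=11: ready={A,B,C,F,G,H} → run H
t=12: ready={A,B,C,F,G,H} → run H
t=13: ready={A,B,C,F,G,H} → run H
t=14: ready={A,B,C,F,G,H} → run H
t=15: ready={A,B,C,F,G,H} → run H
t=16: ready={A,B,C,F,G} → run C
t=17: ready={A,B,F,G} → run A
t=18: ready={A,B,F,G} → run A
t=19: ready={A,B,F,G} → run A
t=20: ready={A,B,F,G} → run A
t=21: ready={A,B,F,G} → run A
t=22: ready={A,B,F,G} → run A
t=23: ready={B,F,G} → run B
t=24: ready={B,F,G} → run B
t=25: ready={F,G} → run G
t=26: ready={F,G} → run G
t=27: ready={F,G} → run G
t=28: ready={F,G} → run G
t=29: ready={F,G} → run G
t=30: ready={F} → run F
t=31: ready={F} → run F
t=32: ready={F} → run F
t=33: ready={F} → run F
t=34: ready={F} → run F
t=35: ready={F} → run F
t=36: ready={F} → run F
t=37: ready={F} → run F
t=38: (idle)
t=39: (idle)
t=40: (idle)
t=41: (idle)
t=42: (idle)
t=43: (idle)
t=44: (idle)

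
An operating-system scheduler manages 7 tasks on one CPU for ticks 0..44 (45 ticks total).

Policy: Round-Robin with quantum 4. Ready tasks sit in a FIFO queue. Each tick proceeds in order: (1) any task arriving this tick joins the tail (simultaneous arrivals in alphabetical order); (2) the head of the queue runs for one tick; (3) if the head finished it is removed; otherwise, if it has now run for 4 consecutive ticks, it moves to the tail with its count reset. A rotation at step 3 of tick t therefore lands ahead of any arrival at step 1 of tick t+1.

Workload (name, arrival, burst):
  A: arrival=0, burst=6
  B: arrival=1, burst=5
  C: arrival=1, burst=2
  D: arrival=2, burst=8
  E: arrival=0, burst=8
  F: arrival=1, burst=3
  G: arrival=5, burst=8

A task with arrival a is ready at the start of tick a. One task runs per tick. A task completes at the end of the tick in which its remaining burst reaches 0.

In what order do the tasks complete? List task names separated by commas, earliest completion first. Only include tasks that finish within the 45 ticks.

t=0: queue=[A,E] q_used=0 → run A
t=1: queue=[A,E,B,C,F] q_used=1 → run A
t=2: queue=[A,E,B,C,F,D] q_used=2 → run A
t=3: queue=[A,E,B,C,F,D] q_used=3 → run A
t=4: queue=[E,B,C,F,D,A] q_used=0 → run E
t=5: queue=[E,B,C,F,D,A,G] q_used=1 → run E
t=6: queue=[E,B,C,F,D,A,G] q_used=2 → run E
t=7: queue=[E,B,C,F,D,A,G] q_used=3 → run E
t=8: queue=[B,C,F,D,A,G,E] q_used=0 → run B
t=9: queue=[B,C,F,D,A,G,E] q_used=1 → run B
t=10: queue=[B,C,F,D,A,G,E] q_used=2 → run B
t=11: queue=[B,C,F,D,A,G,E] q_used=3 → run B
t=12: queue=[C,F,D,A,G,E,B] q_used=0 → run C
t=13: queue=[C,F,D,A,G,E,B] q_used=1 → run C
t=14: queue=[F,D,A,G,E,B] q_used=0 → run F
t=15: queue=[F,D,A,G,E,B] q_used=1 → run F
t=16: queue=[F,D,A,G,E,B] q_used=2 → run F
t=17: queue=[D,A,G,E,B] q_used=0 → run D
t=18: queue=[D,A,G,E,B] q_used=1 → run D
t=19: queue=[D,A,G,E,B] q_used=2 → run D
t=20: queue=[D,A,G,E,B] q_used=3 → run D
t=21: queue=[A,G,E,B,D] q_used=0 → run A
t=22: queue=[A,G,E,B,D] q_used=1 → run A
t=23: queue=[G,E,B,D] q_used=0 → run G
t=24: queue=[G,E,B,D] q_used=1 → run G
t=25: queue=[G,E,B,D] q_used=2 → run G
t=26: queue=[G,E,B,D] q_used=3 → run G
t=27: queue=[E,B,D,G] q_used=0 → run E
t=28: queue=[E,B,D,G] q_used=1 → run E
t=29: queue=[E,B,D,G] q_used=2 → run E
t=30: queue=[E,B,D,G] q_used=3 → run E
t=31: queue=[B,D,G] q_used=0 → run B
t=32: queue=[D,G] q_used=0 → run D
t=33: queue=[D,G] q_used=1 → run D
t=34: queue=[D,G] q_used=2 → run D
t=35: queue=[D,G] q_used=3 → run D
t=36: queue=[G] q_used=0 → run G
t=37: queue=[G] q_used=1 → run G
t=38: queue=[G] q_used=2 → run G
t=39: queue=[G] q_used=3 → run G
t=40: (idle)
t=41: (idle)
t=42: (idle)
t=43: (idle)
t=44: (idle)

completion order = C, F, A, E, B, D, G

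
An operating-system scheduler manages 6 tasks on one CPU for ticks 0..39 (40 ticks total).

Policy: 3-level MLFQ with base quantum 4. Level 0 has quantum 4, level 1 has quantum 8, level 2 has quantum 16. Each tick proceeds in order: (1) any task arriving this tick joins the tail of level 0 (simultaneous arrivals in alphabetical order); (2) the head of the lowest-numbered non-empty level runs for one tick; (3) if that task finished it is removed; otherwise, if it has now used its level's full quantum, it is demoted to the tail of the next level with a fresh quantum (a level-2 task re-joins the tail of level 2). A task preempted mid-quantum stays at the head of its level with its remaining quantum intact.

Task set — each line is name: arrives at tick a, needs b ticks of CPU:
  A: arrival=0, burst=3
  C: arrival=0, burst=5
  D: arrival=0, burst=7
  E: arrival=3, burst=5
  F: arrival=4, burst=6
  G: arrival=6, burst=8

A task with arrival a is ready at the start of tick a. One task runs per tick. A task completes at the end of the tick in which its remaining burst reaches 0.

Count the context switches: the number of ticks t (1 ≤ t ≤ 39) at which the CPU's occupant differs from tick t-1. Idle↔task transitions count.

context switches = 11

t=0: L0/L1/L2 = ACD/-/- → run A
t=1: L0/L1/L2 = ACD/-/- → run A
t=2: L0/L1/L2 = ACD/-/- → run A
t=3: L0/L1/L2 = CDE/-/- → run C
t=4: L0/L1/L2 = CDEF/-/- → run C
t=5: L0/L1/L2 = CDEF/-/- → run C
t=6: L0/L1/L2 = CDEFG/-/- → run C
t=7: L0/L1/L2 = DEFG/C/- → run D
t=8: L0/L1/L2 = DEFG/C/- → run D
t=9: L0/L1/L2 = DEFG/C/- → run D
t=10: L0/L1/L2 = DEFG/C/- → run D
t=11: L0/L1/L2 = EFG/CD/- → run E
t=12: L0/L1/L2 = EFG/CD/- → run E
t=13: L0/L1/L2 = EFG/CD/- → run E
t=14: L0/L1/L2 = EFG/CD/- → run E
t=15: L0/L1/L2 = FG/CDE/- → run F
t=16: L0/L1/L2 = FG/CDE/- → run F
t=17: L0/L1/L2 = FG/CDE/- → run F
t=18: L0/L1/L2 = FG/CDE/- → run F
t=19: L0/L1/L2 = G/CDEF/- → run G
t=20: L0/L1/L2 = G/CDEF/- → run G
t=21: L0/L1/L2 = G/CDEF/- → run G
t=22: L0/L1/L2 = G/CDEF/- → run G
t=23: L0/L1/L2 = -/CDEFG/- → run C
t=24: L0/L1/L2 = -/DEFG/- → run D
t=25: L0/L1/L2 = -/DEFG/- → run D
t=26: L0/L1/L2 = -/DEFG/- → run D
t=27: L0/L1/L2 = -/EFG/- → run E
t=28: L0/L1/L2 = -/FG/- → run F
t=29: L0/L1/L2 = -/FG/- → run F
t=30: L0/L1/L2 = -/G/- → run G
t=31: L0/L1/L2 = -/G/- → run G
t=32: L0/L1/L2 = -/G/- → run G
t=33: L0/L1/L2 = -/G/- → run G
t=34: (idle)
t=35: (idle)
t=36: (idle)
t=37: (idle)
t=38: (idle)
t=39: (idle)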